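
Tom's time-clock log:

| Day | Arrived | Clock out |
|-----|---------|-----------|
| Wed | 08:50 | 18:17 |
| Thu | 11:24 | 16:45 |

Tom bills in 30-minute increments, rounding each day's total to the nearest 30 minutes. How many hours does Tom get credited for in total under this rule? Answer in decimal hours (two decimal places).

15.00 hours

Wed: 08:50–18:17 = 9 h 27 min → rounds to 9 h 30 min
Thu: 11:24–16:45 = 5 h 21 min → rounds to 5 h 30 min
Total credited: 15 h 0 min.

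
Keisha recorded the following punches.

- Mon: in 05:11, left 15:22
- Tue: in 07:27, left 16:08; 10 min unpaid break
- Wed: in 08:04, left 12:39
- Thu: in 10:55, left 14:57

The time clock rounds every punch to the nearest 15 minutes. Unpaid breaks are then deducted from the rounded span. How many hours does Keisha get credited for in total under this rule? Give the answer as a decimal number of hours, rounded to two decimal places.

27.33 hours

Mon: in 05:11→05:15, out 15:22→15:15; 10 h 0 min
Tue: in 07:27→07:30, out 16:08→16:15; 8 h 45 min − 10 min = 8 h 35 min
Wed: in 08:04→08:00, out 12:39→12:45; 4 h 45 min
Thu: in 10:55→11:00, out 14:57→15:00; 4 h 0 min
Total credited: 27 h 20 min.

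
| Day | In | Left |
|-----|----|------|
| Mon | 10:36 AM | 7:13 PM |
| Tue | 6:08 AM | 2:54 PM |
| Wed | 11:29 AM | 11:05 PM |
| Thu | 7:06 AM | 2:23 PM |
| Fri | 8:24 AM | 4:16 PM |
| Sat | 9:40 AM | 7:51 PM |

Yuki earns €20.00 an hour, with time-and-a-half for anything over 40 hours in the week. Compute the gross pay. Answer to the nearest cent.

€1229.50

Mon: 10:36 AM–7:13 PM = 8 h 37 min
Tue: 6:08 AM–2:54 PM = 8 h 46 min
Wed: 11:29 AM–11:05 PM = 11 h 36 min
Thu: 7:06 AM–2:23 PM = 7 h 17 min
Fri: 8:24 AM–4:16 PM = 7 h 52 min
Sat: 9:40 AM–7:51 PM = 10 h 11 min
Total worked: 54 h 19 min = 3259 min.
Regular 40 h 0 min = 2400 min at €20.00/h; overtime 14 h 19 min = 859 min at €30.00/h.
Pay = (2400 × €20.00 + 859 × €30.00) ÷ 60 = €1229.50.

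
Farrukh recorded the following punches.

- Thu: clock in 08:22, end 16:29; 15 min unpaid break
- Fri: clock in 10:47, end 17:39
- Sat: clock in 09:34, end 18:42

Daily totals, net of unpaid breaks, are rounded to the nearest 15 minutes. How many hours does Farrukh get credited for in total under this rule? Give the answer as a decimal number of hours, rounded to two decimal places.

23.75 hours

Thu: 08:22–16:29 = 8 h 7 min − 15 min = 7 h 52 min → rounds to 7 h 45 min
Fri: 10:47–17:39 = 6 h 52 min → rounds to 6 h 45 min
Sat: 09:34–18:42 = 9 h 8 min → rounds to 9 h 15 min
Total credited: 23 h 45 min.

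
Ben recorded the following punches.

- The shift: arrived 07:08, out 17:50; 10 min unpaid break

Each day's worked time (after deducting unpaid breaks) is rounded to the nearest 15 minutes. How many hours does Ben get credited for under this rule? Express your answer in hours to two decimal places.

The shift: 07:08–17:50 = 10 h 42 min − 10 min = 10 h 32 min → rounds to 10 h 30 min

10.50 hours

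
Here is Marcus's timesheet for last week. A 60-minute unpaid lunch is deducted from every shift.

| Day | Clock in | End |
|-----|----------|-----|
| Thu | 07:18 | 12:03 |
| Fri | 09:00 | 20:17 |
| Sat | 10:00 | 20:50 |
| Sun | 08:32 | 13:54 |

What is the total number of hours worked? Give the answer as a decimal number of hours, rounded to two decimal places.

28.23 hours

Thu: 07:18–12:03 = 4 h 45 min; less 60 min break → 3 h 45 min
Fri: 09:00–20:17 = 11 h 17 min; less 60 min break → 10 h 17 min
Sat: 10:00–20:50 = 10 h 50 min; less 60 min break → 9 h 50 min
Sun: 08:32–13:54 = 5 h 22 min; less 60 min break → 4 h 22 min
Total: 3 h 45 min + 10 h 17 min + 9 h 50 min + 4 h 22 min = 28 h 14 min.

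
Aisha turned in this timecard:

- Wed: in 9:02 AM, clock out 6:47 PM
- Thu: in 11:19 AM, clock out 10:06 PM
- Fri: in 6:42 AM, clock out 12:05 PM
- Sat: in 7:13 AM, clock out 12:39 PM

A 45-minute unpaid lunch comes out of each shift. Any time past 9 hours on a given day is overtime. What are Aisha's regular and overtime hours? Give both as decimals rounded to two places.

Regular 27.32 hours, overtime 1.03 hours

Wed: 9:02 AM–6:47 PM = 9 h 45 min; less 45 min break → 9 h 0 min
Thu: 11:19 AM–10:06 PM = 10 h 47 min; less 45 min break → 10 h 2 min
Fri: 6:42 AM–12:05 PM = 5 h 23 min; less 45 min break → 4 h 38 min
Sat: 7:13 AM–12:39 PM = 5 h 26 min; less 45 min break → 4 h 41 min
Wed reg 9 h 0 min / OT 0 h 0 min; Thu reg 9 h 0 min / OT 1 h 2 min; Fri reg 4 h 38 min / OT 0 h 0 min; Sat reg 4 h 41 min / OT 0 h 0 min.
Totals: regular 27 h 19 min, overtime 1 h 2 min.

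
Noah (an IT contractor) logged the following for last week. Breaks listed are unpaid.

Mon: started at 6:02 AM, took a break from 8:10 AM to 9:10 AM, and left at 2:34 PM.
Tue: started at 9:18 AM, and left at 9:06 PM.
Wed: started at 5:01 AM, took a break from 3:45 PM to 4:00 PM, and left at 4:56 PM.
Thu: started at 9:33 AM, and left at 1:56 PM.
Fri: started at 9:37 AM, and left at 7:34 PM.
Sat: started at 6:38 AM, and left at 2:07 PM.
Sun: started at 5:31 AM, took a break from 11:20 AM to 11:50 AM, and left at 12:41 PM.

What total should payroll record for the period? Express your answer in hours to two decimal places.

Mon: 6:02 AM–2:34 PM = 8 h 32 min; less 60 min break → 7 h 32 min
Tue: 9:18 AM–9:06 PM = 11 h 48 min
Wed: 5:01 AM–4:56 PM = 11 h 55 min; less 15 min break → 11 h 40 min
Thu: 9:33 AM–1:56 PM = 4 h 23 min
Fri: 9:37 AM–7:34 PM = 9 h 57 min
Sat: 6:38 AM–2:07 PM = 7 h 29 min
Sun: 5:31 AM–12:41 PM = 7 h 10 min; less 30 min break → 6 h 40 min
Total: 7 h 32 min + 11 h 48 min + 11 h 40 min + 4 h 23 min + 9 h 57 min + 7 h 29 min + 6 h 40 min = 59 h 29 min.

59.48 hours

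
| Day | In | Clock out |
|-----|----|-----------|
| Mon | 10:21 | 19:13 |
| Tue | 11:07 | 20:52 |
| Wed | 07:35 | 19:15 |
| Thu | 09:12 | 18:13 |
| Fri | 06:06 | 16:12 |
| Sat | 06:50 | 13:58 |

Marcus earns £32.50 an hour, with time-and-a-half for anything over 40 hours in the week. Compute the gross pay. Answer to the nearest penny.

£2106.00

Mon: 10:21–19:13 = 8 h 52 min
Tue: 11:07–20:52 = 9 h 45 min
Wed: 07:35–19:15 = 11 h 40 min
Thu: 09:12–18:13 = 9 h 1 min
Fri: 06:06–16:12 = 10 h 6 min
Sat: 06:50–13:58 = 7 h 8 min
Total worked: 56 h 32 min = 3392 min.
Regular 40 h 0 min = 2400 min at £32.50/h; overtime 16 h 32 min = 992 min at £48.75/h.
Pay = (2400 × £32.50 + 992 × £48.75) ÷ 60 = £2106.00.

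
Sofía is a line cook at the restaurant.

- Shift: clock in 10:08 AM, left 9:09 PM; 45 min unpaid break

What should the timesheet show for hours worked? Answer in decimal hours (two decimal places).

10.27 hours

Shift: 10:08 AM–9:09 PM = 11 h 1 min; less 45 min break → 10 h 16 min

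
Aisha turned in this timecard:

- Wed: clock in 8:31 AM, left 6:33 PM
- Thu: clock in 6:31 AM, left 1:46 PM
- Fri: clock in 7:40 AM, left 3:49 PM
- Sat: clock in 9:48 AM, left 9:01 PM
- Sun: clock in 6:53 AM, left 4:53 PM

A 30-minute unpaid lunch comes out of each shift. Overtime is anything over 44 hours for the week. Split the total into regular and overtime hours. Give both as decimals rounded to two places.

Wed: 8:31 AM–6:33 PM = 10 h 2 min; less 30 min break → 9 h 32 min
Thu: 6:31 AM–1:46 PM = 7 h 15 min; less 30 min break → 6 h 45 min
Fri: 7:40 AM–3:49 PM = 8 h 9 min; less 30 min break → 7 h 39 min
Sat: 9:48 AM–9:01 PM = 11 h 13 min; less 30 min break → 10 h 43 min
Sun: 6:53 AM–4:53 PM = 10 h 0 min; less 30 min break → 9 h 30 min
Total worked: 44 h 9 min = 44.15 h.
Threshold 44 h → overtime 0 h 9 min, regular 44 h 0 min.

Regular 44.00 hours, overtime 0.15 hours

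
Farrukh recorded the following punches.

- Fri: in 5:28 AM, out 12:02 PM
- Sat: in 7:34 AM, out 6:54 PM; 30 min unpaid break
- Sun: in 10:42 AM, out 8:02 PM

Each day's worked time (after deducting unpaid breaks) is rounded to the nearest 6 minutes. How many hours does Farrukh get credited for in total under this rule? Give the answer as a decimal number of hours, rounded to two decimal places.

Fri: 5:28 AM–12:02 PM = 6 h 34 min → rounds to 6 h 36 min
Sat: 7:34 AM–6:54 PM = 11 h 20 min − 30 min = 10 h 50 min → rounds to 10 h 48 min
Sun: 10:42 AM–8:02 PM = 9 h 20 min → rounds to 9 h 18 min
Total credited: 26 h 42 min.

26.70 hours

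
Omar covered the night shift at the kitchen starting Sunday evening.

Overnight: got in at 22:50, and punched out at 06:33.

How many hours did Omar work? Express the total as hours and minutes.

7 h 43 min

Overnight: 22:50 → midnight = 1 h 10 min; midnight → 06:33 = 6 h 33 min; span 7 h 43 min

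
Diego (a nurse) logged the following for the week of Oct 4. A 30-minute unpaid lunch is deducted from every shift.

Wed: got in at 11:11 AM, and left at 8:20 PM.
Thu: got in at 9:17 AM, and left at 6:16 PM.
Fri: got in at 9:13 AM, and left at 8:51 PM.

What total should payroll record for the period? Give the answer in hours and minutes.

28 h 16 min

Wed: 11:11 AM–8:20 PM = 9 h 9 min; less 30 min break → 8 h 39 min
Thu: 9:17 AM–6:16 PM = 8 h 59 min; less 30 min break → 8 h 29 min
Fri: 9:13 AM–8:51 PM = 11 h 38 min; less 30 min break → 11 h 8 min
Total: 8 h 39 min + 8 h 29 min + 11 h 8 min = 28 h 16 min.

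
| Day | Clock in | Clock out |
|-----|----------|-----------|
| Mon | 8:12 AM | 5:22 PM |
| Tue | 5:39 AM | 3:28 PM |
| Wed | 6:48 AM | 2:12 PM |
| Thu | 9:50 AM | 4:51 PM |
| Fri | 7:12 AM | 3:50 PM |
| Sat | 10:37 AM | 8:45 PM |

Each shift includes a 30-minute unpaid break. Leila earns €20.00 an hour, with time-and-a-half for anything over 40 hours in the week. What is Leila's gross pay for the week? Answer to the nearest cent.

€1075.00

Mon: 8:12 AM–5:22 PM = 9 h 10 min; less 30 min break → 8 h 40 min
Tue: 5:39 AM–3:28 PM = 9 h 49 min; less 30 min break → 9 h 19 min
Wed: 6:48 AM–2:12 PM = 7 h 24 min; less 30 min break → 6 h 54 min
Thu: 9:50 AM–4:51 PM = 7 h 1 min; less 30 min break → 6 h 31 min
Fri: 7:12 AM–3:50 PM = 8 h 38 min; less 30 min break → 8 h 8 min
Sat: 10:37 AM–8:45 PM = 10 h 8 min; less 30 min break → 9 h 38 min
Total worked: 49 h 10 min = 2950 min.
Regular 40 h 0 min = 2400 min at €20.00/h; overtime 9 h 10 min = 550 min at €30.00/h.
Pay = (2400 × €20.00 + 550 × €30.00) ÷ 60 = €1075.00.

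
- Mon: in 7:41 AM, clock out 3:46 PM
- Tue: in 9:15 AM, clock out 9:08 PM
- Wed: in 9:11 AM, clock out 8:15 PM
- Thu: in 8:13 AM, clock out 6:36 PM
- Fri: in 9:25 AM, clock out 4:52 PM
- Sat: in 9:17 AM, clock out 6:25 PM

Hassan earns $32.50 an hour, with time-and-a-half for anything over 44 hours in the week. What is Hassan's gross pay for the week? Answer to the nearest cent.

$2112.50

Mon: 7:41 AM–3:46 PM = 8 h 5 min
Tue: 9:15 AM–9:08 PM = 11 h 53 min
Wed: 9:11 AM–8:15 PM = 11 h 4 min
Thu: 8:13 AM–6:36 PM = 10 h 23 min
Fri: 9:25 AM–4:52 PM = 7 h 27 min
Sat: 9:17 AM–6:25 PM = 9 h 8 min
Total worked: 58 h 0 min = 3480 min.
Regular 44 h 0 min = 2640 min at $32.50/h; overtime 14 h 0 min = 840 min at $48.75/h.
Pay = (2640 × $32.50 + 840 × $48.75) ÷ 60 = $2112.50.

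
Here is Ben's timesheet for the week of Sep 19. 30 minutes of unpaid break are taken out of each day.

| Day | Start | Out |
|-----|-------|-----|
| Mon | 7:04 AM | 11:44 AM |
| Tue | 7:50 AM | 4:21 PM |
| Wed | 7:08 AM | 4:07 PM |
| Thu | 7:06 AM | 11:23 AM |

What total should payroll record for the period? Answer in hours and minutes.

24 h 27 min

Mon: 7:04 AM–11:44 AM = 4 h 40 min; less 30 min break → 4 h 10 min
Tue: 7:50 AM–4:21 PM = 8 h 31 min; less 30 min break → 8 h 1 min
Wed: 7:08 AM–4:07 PM = 8 h 59 min; less 30 min break → 8 h 29 min
Thu: 7:06 AM–11:23 AM = 4 h 17 min; less 30 min break → 3 h 47 min
Total: 4 h 10 min + 8 h 1 min + 8 h 29 min + 3 h 47 min = 24 h 27 min.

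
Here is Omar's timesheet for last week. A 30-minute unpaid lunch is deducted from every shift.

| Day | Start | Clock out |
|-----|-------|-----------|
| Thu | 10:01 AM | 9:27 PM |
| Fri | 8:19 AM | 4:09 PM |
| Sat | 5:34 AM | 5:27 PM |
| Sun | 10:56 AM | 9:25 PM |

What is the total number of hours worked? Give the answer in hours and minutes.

39 h 38 min

Thu: 10:01 AM–9:27 PM = 11 h 26 min; less 30 min break → 10 h 56 min
Fri: 8:19 AM–4:09 PM = 7 h 50 min; less 30 min break → 7 h 20 min
Sat: 5:34 AM–5:27 PM = 11 h 53 min; less 30 min break → 11 h 23 min
Sun: 10:56 AM–9:25 PM = 10 h 29 min; less 30 min break → 9 h 59 min
Total: 10 h 56 min + 7 h 20 min + 11 h 23 min + 9 h 59 min = 39 h 38 min.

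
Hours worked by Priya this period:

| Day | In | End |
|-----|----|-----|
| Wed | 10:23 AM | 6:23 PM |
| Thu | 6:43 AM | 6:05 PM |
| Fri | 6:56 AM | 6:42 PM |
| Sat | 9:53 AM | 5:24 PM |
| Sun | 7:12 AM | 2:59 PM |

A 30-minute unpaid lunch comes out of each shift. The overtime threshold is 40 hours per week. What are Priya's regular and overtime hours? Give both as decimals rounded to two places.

Wed: 10:23 AM–6:23 PM = 8 h 0 min; less 30 min break → 7 h 30 min
Thu: 6:43 AM–6:05 PM = 11 h 22 min; less 30 min break → 10 h 52 min
Fri: 6:56 AM–6:42 PM = 11 h 46 min; less 30 min break → 11 h 16 min
Sat: 9:53 AM–5:24 PM = 7 h 31 min; less 30 min break → 7 h 1 min
Sun: 7:12 AM–2:59 PM = 7 h 47 min; less 30 min break → 7 h 17 min
Total worked: 43 h 56 min = 43.93 h.
Threshold 40 h → overtime 3 h 56 min, regular 40 h 0 min.

Regular 40.00 hours, overtime 3.93 hours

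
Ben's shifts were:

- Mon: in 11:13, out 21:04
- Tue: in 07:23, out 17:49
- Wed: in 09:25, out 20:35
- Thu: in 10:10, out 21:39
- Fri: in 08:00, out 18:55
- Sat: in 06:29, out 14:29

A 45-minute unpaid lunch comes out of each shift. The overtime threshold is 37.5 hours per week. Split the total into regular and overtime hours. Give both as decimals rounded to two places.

Mon: 11:13–21:04 = 9 h 51 min; less 45 min break → 9 h 6 min
Tue: 07:23–17:49 = 10 h 26 min; less 45 min break → 9 h 41 min
Wed: 09:25–20:35 = 11 h 10 min; less 45 min break → 10 h 25 min
Thu: 10:10–21:39 = 11 h 29 min; less 45 min break → 10 h 44 min
Fri: 08:00–18:55 = 10 h 55 min; less 45 min break → 10 h 10 min
Sat: 06:29–14:29 = 8 h 0 min; less 45 min break → 7 h 15 min
Total worked: 57 h 21 min = 57.35 h.
Threshold 37.5 h → overtime 19 h 51 min, regular 37 h 30 min.

Regular 37.50 hours, overtime 19.85 hours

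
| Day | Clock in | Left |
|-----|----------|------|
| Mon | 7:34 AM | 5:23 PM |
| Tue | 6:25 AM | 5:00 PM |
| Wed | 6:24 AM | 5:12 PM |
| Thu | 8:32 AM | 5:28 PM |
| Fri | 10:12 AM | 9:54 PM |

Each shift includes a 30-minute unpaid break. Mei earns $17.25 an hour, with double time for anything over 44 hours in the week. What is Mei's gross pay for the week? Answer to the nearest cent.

Mon: 7:34 AM–5:23 PM = 9 h 49 min; less 30 min break → 9 h 19 min
Tue: 6:25 AM–5:00 PM = 10 h 35 min; less 30 min break → 10 h 5 min
Wed: 6:24 AM–5:12 PM = 10 h 48 min; less 30 min break → 10 h 18 min
Thu: 8:32 AM–5:28 PM = 8 h 56 min; less 30 min break → 8 h 26 min
Fri: 10:12 AM–9:54 PM = 11 h 42 min; less 30 min break → 11 h 12 min
Total worked: 49 h 20 min = 2960 min.
Regular 44 h 0 min = 2640 min at $17.25/h; overtime 5 h 20 min = 320 min at $34.50/h.
Pay = (2640 × $17.25 + 320 × $34.50) ÷ 60 = $943.00.

$943.00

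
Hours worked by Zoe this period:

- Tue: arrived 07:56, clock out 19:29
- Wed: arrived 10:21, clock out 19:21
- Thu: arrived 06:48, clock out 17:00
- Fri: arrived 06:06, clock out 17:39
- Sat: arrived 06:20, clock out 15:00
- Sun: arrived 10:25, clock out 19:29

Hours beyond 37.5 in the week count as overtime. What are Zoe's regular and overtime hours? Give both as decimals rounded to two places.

Regular 37.50 hours, overtime 22.53 hours

Tue: 07:56–19:29 = 11 h 33 min
Wed: 10:21–19:21 = 9 h 0 min
Thu: 06:48–17:00 = 10 h 12 min
Fri: 06:06–17:39 = 11 h 33 min
Sat: 06:20–15:00 = 8 h 40 min
Sun: 10:25–19:29 = 9 h 4 min
Total worked: 60 h 2 min = 60.03 h.
Threshold 37.5 h → overtime 22 h 32 min, regular 37 h 30 min.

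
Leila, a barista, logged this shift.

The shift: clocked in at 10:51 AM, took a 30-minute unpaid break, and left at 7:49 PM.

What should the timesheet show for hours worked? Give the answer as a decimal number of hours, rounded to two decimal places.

8.47 hours

The shift: 10:51 AM–7:49 PM = 8 h 58 min; less 30 min break → 8 h 28 min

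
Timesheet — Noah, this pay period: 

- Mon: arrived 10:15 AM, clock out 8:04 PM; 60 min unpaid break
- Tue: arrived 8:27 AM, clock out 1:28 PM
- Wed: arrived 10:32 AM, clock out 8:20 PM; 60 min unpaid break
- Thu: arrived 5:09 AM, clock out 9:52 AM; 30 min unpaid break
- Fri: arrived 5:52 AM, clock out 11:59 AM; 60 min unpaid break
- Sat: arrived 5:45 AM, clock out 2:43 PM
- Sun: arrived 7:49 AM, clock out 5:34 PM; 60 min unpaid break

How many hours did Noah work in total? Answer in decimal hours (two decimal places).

Mon: 10:15 AM–8:04 PM = 9 h 49 min; less 60 min break → 8 h 49 min
Tue: 8:27 AM–1:28 PM = 5 h 1 min
Wed: 10:32 AM–8:20 PM = 9 h 48 min; less 60 min break → 8 h 48 min
Thu: 5:09 AM–9:52 AM = 4 h 43 min; less 30 min break → 4 h 13 min
Fri: 5:52 AM–11:59 AM = 6 h 7 min; less 60 min break → 5 h 7 min
Sat: 5:45 AM–2:43 PM = 8 h 58 min
Sun: 7:49 AM–5:34 PM = 9 h 45 min; less 60 min break → 8 h 45 min
Total: 8 h 49 min + 5 h 1 min + 8 h 48 min + 4 h 13 min + 5 h 7 min + 8 h 58 min + 8 h 45 min = 49 h 41 min.

49.68 hours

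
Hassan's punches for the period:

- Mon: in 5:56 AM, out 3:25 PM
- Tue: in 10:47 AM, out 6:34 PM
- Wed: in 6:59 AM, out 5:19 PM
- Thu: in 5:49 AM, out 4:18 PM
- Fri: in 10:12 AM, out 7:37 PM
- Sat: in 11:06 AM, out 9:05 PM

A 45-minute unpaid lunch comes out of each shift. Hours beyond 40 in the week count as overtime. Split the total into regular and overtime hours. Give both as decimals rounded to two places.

Mon: 5:56 AM–3:25 PM = 9 h 29 min; less 45 min break → 8 h 44 min
Tue: 10:47 AM–6:34 PM = 7 h 47 min; less 45 min break → 7 h 2 min
Wed: 6:59 AM–5:19 PM = 10 h 20 min; less 45 min break → 9 h 35 min
Thu: 5:49 AM–4:18 PM = 10 h 29 min; less 45 min break → 9 h 44 min
Fri: 10:12 AM–7:37 PM = 9 h 25 min; less 45 min break → 8 h 40 min
Sat: 11:06 AM–9:05 PM = 9 h 59 min; less 45 min break → 9 h 14 min
Total worked: 52 h 59 min = 52.98 h.
Threshold 40 h → overtime 12 h 59 min, regular 40 h 0 min.

Regular 40.00 hours, overtime 12.98 hours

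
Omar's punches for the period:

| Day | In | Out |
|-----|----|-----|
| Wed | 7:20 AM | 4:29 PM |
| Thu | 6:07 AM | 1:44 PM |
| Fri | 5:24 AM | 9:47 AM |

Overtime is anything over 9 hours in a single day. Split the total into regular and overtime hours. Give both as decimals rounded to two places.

Wed: 7:20 AM–4:29 PM = 9 h 9 min
Thu: 6:07 AM–1:44 PM = 7 h 37 min
Fri: 5:24 AM–9:47 AM = 4 h 23 min
Wed reg 9 h 0 min / OT 0 h 9 min; Thu reg 7 h 37 min / OT 0 h 0 min; Fri reg 4 h 23 min / OT 0 h 0 min.
Totals: regular 21 h 0 min, overtime 0 h 9 min.

Regular 21.00 hours, overtime 0.15 hours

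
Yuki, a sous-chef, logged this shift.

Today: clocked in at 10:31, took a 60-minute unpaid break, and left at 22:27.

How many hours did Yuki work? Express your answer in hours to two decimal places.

Today: 10:31–22:27 = 11 h 56 min; less 60 min break → 10 h 56 min

10.93 hours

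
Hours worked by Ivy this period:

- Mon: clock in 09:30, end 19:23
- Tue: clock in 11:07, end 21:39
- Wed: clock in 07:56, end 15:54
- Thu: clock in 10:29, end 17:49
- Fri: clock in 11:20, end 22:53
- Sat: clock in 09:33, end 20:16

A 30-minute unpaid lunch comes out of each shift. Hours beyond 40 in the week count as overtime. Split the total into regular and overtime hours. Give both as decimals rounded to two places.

Mon: 09:30–19:23 = 9 h 53 min; less 30 min break → 9 h 23 min
Tue: 11:07–21:39 = 10 h 32 min; less 30 min break → 10 h 2 min
Wed: 07:56–15:54 = 7 h 58 min; less 30 min break → 7 h 28 min
Thu: 10:29–17:49 = 7 h 20 min; less 30 min break → 6 h 50 min
Fri: 11:20–22:53 = 11 h 33 min; less 30 min break → 11 h 3 min
Sat: 09:33–20:16 = 10 h 43 min; less 30 min break → 10 h 13 min
Total worked: 54 h 59 min = 54.98 h.
Threshold 40 h → overtime 14 h 59 min, regular 40 h 0 min.

Regular 40.00 hours, overtime 14.98 hours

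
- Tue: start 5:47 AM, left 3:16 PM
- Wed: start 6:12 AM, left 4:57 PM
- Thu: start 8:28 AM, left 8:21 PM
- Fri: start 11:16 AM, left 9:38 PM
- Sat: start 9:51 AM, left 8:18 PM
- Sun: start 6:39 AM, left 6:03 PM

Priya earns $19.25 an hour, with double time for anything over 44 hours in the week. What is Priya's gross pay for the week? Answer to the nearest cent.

Tue: 5:47 AM–3:16 PM = 9 h 29 min
Wed: 6:12 AM–4:57 PM = 10 h 45 min
Thu: 8:28 AM–8:21 PM = 11 h 53 min
Fri: 11:16 AM–9:38 PM = 10 h 22 min
Sat: 9:51 AM–8:18 PM = 10 h 27 min
Sun: 6:39 AM–6:03 PM = 11 h 24 min
Total worked: 64 h 20 min = 3860 min.
Regular 44 h 0 min = 2640 min at $19.25/h; overtime 20 h 20 min = 1220 min at $38.50/h.
Pay = (2640 × $19.25 + 1220 × $38.50) ÷ 60 = $1629.83.

$1629.83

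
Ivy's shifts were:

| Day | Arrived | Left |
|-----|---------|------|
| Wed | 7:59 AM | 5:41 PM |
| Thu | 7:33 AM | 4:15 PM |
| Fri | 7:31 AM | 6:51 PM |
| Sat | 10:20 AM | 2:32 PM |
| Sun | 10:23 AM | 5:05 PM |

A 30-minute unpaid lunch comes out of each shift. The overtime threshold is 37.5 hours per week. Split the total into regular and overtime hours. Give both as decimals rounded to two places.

Regular 37.50 hours, overtime 0.63 hours

Wed: 7:59 AM–5:41 PM = 9 h 42 min; less 30 min break → 9 h 12 min
Thu: 7:33 AM–4:15 PM = 8 h 42 min; less 30 min break → 8 h 12 min
Fri: 7:31 AM–6:51 PM = 11 h 20 min; less 30 min break → 10 h 50 min
Sat: 10:20 AM–2:32 PM = 4 h 12 min; less 30 min break → 3 h 42 min
Sun: 10:23 AM–5:05 PM = 6 h 42 min; less 30 min break → 6 h 12 min
Total worked: 38 h 8 min = 38.13 h.
Threshold 37.5 h → overtime 0 h 38 min, regular 37 h 30 min.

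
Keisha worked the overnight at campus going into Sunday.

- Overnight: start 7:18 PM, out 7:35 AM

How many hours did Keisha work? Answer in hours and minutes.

12 h 17 min

Overnight: 7:18 PM → midnight = 4 h 42 min; midnight → 7:35 AM = 7 h 35 min; span 12 h 17 min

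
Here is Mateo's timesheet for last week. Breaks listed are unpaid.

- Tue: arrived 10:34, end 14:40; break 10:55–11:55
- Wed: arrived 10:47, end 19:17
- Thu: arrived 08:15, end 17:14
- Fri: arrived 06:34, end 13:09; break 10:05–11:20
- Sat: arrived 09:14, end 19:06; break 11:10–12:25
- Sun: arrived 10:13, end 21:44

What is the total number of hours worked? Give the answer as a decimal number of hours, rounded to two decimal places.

Tue: 10:34–14:40 = 4 h 6 min; less 60 min break → 3 h 6 min
Wed: 10:47–19:17 = 8 h 30 min
Thu: 08:15–17:14 = 8 h 59 min
Fri: 06:34–13:09 = 6 h 35 min; less 75 min break → 5 h 20 min
Sat: 09:14–19:06 = 9 h 52 min; less 75 min break → 8 h 37 min
Sun: 10:13–21:44 = 11 h 31 min
Total: 3 h 6 min + 8 h 30 min + 8 h 59 min + 5 h 20 min + 8 h 37 min + 11 h 31 min = 46 h 3 min.

46.05 hours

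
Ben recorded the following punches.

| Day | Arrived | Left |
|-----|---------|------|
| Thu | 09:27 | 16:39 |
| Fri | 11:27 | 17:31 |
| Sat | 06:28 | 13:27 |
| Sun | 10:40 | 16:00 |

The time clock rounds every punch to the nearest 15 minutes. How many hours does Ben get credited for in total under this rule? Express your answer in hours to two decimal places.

Thu: in 09:27→09:30, out 16:39→16:45; 7 h 15 min
Fri: in 11:27→11:30, out 17:31→17:30; 6 h 0 min
Sat: in 06:28→06:30, out 13:27→13:30; 7 h 0 min
Sun: in 10:40→10:45, out 16:00→16:00; 5 h 15 min
Total credited: 25 h 30 min.

25.50 hours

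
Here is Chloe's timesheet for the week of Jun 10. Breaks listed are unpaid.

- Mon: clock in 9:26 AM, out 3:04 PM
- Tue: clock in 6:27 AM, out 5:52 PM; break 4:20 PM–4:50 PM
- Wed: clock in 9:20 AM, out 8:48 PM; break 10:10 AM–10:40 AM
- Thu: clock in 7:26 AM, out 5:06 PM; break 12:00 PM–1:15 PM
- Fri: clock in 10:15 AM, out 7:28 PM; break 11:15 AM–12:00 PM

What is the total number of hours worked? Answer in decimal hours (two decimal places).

44.40 hours

Mon: 9:26 AM–3:04 PM = 5 h 38 min
Tue: 6:27 AM–5:52 PM = 11 h 25 min; less 30 min break → 10 h 55 min
Wed: 9:20 AM–8:48 PM = 11 h 28 min; less 30 min break → 10 h 58 min
Thu: 7:26 AM–5:06 PM = 9 h 40 min; less 75 min break → 8 h 25 min
Fri: 10:15 AM–7:28 PM = 9 h 13 min; less 45 min break → 8 h 28 min
Total: 5 h 38 min + 10 h 55 min + 10 h 58 min + 8 h 25 min + 8 h 28 min = 44 h 24 min.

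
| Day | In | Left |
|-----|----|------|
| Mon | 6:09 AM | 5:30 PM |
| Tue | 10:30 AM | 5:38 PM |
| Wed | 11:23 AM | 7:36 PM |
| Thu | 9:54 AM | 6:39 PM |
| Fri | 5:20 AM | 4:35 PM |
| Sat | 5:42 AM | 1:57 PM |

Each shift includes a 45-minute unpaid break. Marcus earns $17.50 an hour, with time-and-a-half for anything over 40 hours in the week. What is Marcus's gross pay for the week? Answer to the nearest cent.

$974.31

Mon: 6:09 AM–5:30 PM = 11 h 21 min; less 45 min break → 10 h 36 min
Tue: 10:30 AM–5:38 PM = 7 h 8 min; less 45 min break → 6 h 23 min
Wed: 11:23 AM–7:36 PM = 8 h 13 min; less 45 min break → 7 h 28 min
Thu: 9:54 AM–6:39 PM = 8 h 45 min; less 45 min break → 8 h 0 min
Fri: 5:20 AM–4:35 PM = 11 h 15 min; less 45 min break → 10 h 30 min
Sat: 5:42 AM–1:57 PM = 8 h 15 min; less 45 min break → 7 h 30 min
Total worked: 50 h 27 min = 3027 min.
Regular 40 h 0 min = 2400 min at $17.50/h; overtime 10 h 27 min = 627 min at $26.25/h.
Pay = (2400 × $17.50 + 627 × $26.25) ÷ 60 = $974.31.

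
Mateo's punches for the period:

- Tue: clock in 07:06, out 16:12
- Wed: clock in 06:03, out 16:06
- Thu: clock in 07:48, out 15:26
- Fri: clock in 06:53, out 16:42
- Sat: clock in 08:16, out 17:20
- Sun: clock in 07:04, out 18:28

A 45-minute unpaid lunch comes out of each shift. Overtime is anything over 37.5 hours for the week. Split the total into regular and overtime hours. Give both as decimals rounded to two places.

Regular 37.50 hours, overtime 15.07 hours

Tue: 07:06–16:12 = 9 h 6 min; less 45 min break → 8 h 21 min
Wed: 06:03–16:06 = 10 h 3 min; less 45 min break → 9 h 18 min
Thu: 07:48–15:26 = 7 h 38 min; less 45 min break → 6 h 53 min
Fri: 06:53–16:42 = 9 h 49 min; less 45 min break → 9 h 4 min
Sat: 08:16–17:20 = 9 h 4 min; less 45 min break → 8 h 19 min
Sun: 07:04–18:28 = 11 h 24 min; less 45 min break → 10 h 39 min
Total worked: 52 h 34 min = 52.57 h.
Threshold 37.5 h → overtime 15 h 4 min, regular 37 h 30 min.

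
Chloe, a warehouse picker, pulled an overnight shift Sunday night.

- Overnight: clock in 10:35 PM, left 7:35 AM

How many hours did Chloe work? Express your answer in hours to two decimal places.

9.00 hours

Overnight: 10:35 PM → midnight = 1 h 25 min; midnight → 7:35 AM = 7 h 35 min; span 9 h 0 min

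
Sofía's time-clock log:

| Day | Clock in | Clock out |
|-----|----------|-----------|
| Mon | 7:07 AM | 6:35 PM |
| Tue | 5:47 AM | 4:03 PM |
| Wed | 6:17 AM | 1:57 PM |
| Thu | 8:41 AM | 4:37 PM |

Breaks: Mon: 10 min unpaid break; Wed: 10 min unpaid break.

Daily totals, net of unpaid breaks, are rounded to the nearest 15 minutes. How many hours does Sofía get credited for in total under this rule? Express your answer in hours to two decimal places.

37.00 hours

Mon: 7:07 AM–6:35 PM = 11 h 28 min − 10 min = 11 h 18 min → rounds to 11 h 15 min
Tue: 5:47 AM–4:03 PM = 10 h 16 min → rounds to 10 h 15 min
Wed: 6:17 AM–1:57 PM = 7 h 40 min − 10 min = 7 h 30 min → rounds to 7 h 30 min
Thu: 8:41 AM–4:37 PM = 7 h 56 min → rounds to 8 h 0 min
Total credited: 37 h 0 min.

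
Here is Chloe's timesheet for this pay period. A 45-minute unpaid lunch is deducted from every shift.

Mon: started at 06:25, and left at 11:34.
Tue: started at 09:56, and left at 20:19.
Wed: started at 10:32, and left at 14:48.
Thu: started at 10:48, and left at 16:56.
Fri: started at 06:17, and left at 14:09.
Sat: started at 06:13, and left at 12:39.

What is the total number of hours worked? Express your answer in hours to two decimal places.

35.73 hours

Mon: 06:25–11:34 = 5 h 9 min; less 45 min break → 4 h 24 min
Tue: 09:56–20:19 = 10 h 23 min; less 45 min break → 9 h 38 min
Wed: 10:32–14:48 = 4 h 16 min; less 45 min break → 3 h 31 min
Thu: 10:48–16:56 = 6 h 8 min; less 45 min break → 5 h 23 min
Fri: 06:17–14:09 = 7 h 52 min; less 45 min break → 7 h 7 min
Sat: 06:13–12:39 = 6 h 26 min; less 45 min break → 5 h 41 min
Total: 4 h 24 min + 9 h 38 min + 3 h 31 min + 5 h 23 min + 7 h 7 min + 5 h 41 min = 35 h 44 min.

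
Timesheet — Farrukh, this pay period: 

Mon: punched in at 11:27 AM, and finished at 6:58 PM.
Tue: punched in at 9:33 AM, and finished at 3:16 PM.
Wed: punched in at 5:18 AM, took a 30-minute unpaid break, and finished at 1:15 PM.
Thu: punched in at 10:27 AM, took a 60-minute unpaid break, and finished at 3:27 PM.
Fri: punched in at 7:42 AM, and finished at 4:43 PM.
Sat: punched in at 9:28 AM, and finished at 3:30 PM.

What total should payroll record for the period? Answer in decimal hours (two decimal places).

39.73 hours

Mon: 11:27 AM–6:58 PM = 7 h 31 min
Tue: 9:33 AM–3:16 PM = 5 h 43 min
Wed: 5:18 AM–1:15 PM = 7 h 57 min; less 30 min break → 7 h 27 min
Thu: 10:27 AM–3:27 PM = 5 h 0 min; less 60 min break → 4 h 0 min
Fri: 7:42 AM–4:43 PM = 9 h 1 min
Sat: 9:28 AM–3:30 PM = 6 h 2 min
Total: 7 h 31 min + 5 h 43 min + 7 h 27 min + 4 h 0 min + 9 h 1 min + 6 h 2 min = 39 h 44 min.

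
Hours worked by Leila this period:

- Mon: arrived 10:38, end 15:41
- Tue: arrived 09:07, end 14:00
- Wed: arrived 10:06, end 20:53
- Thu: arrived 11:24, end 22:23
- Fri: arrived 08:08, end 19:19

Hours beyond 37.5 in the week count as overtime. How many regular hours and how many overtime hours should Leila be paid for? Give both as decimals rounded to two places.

Regular 37.50 hours, overtime 5.38 hours

Mon: 10:38–15:41 = 5 h 3 min
Tue: 09:07–14:00 = 4 h 53 min
Wed: 10:06–20:53 = 10 h 47 min
Thu: 11:24–22:23 = 10 h 59 min
Fri: 08:08–19:19 = 11 h 11 min
Total worked: 42 h 53 min = 42.88 h.
Threshold 37.5 h → overtime 5 h 23 min, regular 37 h 30 min.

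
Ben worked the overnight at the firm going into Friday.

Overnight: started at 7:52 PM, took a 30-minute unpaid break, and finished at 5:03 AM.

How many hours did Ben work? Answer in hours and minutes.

8 h 41 min

Overnight: 7:52 PM → midnight = 4 h 8 min; midnight → 5:03 AM = 5 h 3 min; span 9 h 11 min; less 30 min break → 8 h 41 min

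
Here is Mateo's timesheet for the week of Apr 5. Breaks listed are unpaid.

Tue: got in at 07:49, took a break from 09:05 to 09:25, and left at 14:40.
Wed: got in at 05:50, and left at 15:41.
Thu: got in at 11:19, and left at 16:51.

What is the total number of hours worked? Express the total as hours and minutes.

Tue: 07:49–14:40 = 6 h 51 min; less 20 min break → 6 h 31 min
Wed: 05:50–15:41 = 9 h 51 min
Thu: 11:19–16:51 = 5 h 32 min
Total: 6 h 31 min + 9 h 51 min + 5 h 32 min = 21 h 54 min.

21 h 54 min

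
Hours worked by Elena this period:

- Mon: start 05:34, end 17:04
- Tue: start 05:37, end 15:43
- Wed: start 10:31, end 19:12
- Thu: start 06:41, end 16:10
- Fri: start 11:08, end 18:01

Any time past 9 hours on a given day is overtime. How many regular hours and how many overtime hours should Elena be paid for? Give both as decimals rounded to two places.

Regular 42.57 hours, overtime 4.08 hours

Mon: 05:34–17:04 = 11 h 30 min
Tue: 05:37–15:43 = 10 h 6 min
Wed: 10:31–19:12 = 8 h 41 min
Thu: 06:41–16:10 = 9 h 29 min
Fri: 11:08–18:01 = 6 h 53 min
Mon reg 9 h 0 min / OT 2 h 30 min; Tue reg 9 h 0 min / OT 1 h 6 min; Wed reg 8 h 41 min / OT 0 h 0 min; Thu reg 9 h 0 min / OT 0 h 29 min; Fri reg 6 h 53 min / OT 0 h 0 min.
Totals: regular 42 h 34 min, overtime 4 h 5 min.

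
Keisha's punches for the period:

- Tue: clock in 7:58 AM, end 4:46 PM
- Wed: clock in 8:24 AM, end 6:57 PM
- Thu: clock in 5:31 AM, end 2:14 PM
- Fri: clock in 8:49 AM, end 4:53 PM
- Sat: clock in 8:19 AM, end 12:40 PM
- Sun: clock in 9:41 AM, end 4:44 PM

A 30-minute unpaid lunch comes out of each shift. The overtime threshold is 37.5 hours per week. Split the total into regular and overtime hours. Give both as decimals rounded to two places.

Regular 37.50 hours, overtime 7.03 hours

Tue: 7:58 AM–4:46 PM = 8 h 48 min; less 30 min break → 8 h 18 min
Wed: 8:24 AM–6:57 PM = 10 h 33 min; less 30 min break → 10 h 3 min
Thu: 5:31 AM–2:14 PM = 8 h 43 min; less 30 min break → 8 h 13 min
Fri: 8:49 AM–4:53 PM = 8 h 4 min; less 30 min break → 7 h 34 min
Sat: 8:19 AM–12:40 PM = 4 h 21 min; less 30 min break → 3 h 51 min
Sun: 9:41 AM–4:44 PM = 7 h 3 min; less 30 min break → 6 h 33 min
Total worked: 44 h 32 min = 44.53 h.
Threshold 37.5 h → overtime 7 h 2 min, regular 37 h 30 min.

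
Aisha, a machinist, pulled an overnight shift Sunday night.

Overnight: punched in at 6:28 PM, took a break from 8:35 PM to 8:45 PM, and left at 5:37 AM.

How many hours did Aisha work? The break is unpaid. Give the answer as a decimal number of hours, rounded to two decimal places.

10.98 hours

Overnight: 6:28 PM → midnight = 5 h 32 min; midnight → 5:37 AM = 5 h 37 min; span 11 h 9 min; less 10 min break → 10 h 59 min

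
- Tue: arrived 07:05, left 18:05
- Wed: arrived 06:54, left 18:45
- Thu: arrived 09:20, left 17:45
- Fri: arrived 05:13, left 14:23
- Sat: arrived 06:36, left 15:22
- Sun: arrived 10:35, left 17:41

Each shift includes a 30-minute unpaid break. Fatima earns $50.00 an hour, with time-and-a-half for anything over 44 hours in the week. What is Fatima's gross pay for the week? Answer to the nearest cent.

$2897.50

Tue: 07:05–18:05 = 11 h 0 min; less 30 min break → 10 h 30 min
Wed: 06:54–18:45 = 11 h 51 min; less 30 min break → 11 h 21 min
Thu: 09:20–17:45 = 8 h 25 min; less 30 min break → 7 h 55 min
Fri: 05:13–14:23 = 9 h 10 min; less 30 min break → 8 h 40 min
Sat: 06:36–15:22 = 8 h 46 min; less 30 min break → 8 h 16 min
Sun: 10:35–17:41 = 7 h 6 min; less 30 min break → 6 h 36 min
Total worked: 53 h 18 min = 3198 min.
Regular 44 h 0 min = 2640 min at $50.00/h; overtime 9 h 18 min = 558 min at $75.00/h.
Pay = (2640 × $50.00 + 558 × $75.00) ÷ 60 = $2897.50.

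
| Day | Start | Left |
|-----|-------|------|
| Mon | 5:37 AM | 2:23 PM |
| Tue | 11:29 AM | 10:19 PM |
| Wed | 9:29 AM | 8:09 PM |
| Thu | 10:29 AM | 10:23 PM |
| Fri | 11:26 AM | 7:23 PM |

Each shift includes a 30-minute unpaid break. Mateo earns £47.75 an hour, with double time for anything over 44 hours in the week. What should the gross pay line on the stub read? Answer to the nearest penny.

£2446.39

Mon: 5:37 AM–2:23 PM = 8 h 46 min; less 30 min break → 8 h 16 min
Tue: 11:29 AM–10:19 PM = 10 h 50 min; less 30 min break → 10 h 20 min
Wed: 9:29 AM–8:09 PM = 10 h 40 min; less 30 min break → 10 h 10 min
Thu: 10:29 AM–10:23 PM = 11 h 54 min; less 30 min break → 11 h 24 min
Fri: 11:26 AM–7:23 PM = 7 h 57 min; less 30 min break → 7 h 27 min
Total worked: 47 h 37 min = 2857 min.
Regular 44 h 0 min = 2640 min at £47.75/h; overtime 3 h 37 min = 217 min at £95.50/h.
Pay = (2640 × £47.75 + 217 × £95.50) ÷ 60 = £2446.39.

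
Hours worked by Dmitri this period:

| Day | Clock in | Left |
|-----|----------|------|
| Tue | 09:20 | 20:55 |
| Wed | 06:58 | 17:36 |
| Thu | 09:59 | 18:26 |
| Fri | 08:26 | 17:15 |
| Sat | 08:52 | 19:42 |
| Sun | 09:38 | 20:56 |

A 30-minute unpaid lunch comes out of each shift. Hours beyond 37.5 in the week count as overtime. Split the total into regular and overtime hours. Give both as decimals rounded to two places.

Regular 37.50 hours, overtime 21.12 hours

Tue: 09:20–20:55 = 11 h 35 min; less 30 min break → 11 h 5 min
Wed: 06:58–17:36 = 10 h 38 min; less 30 min break → 10 h 8 min
Thu: 09:59–18:26 = 8 h 27 min; less 30 min break → 7 h 57 min
Fri: 08:26–17:15 = 8 h 49 min; less 30 min break → 8 h 19 min
Sat: 08:52–19:42 = 10 h 50 min; less 30 min break → 10 h 20 min
Sun: 09:38–20:56 = 11 h 18 min; less 30 min break → 10 h 48 min
Total worked: 58 h 37 min = 58.62 h.
Threshold 37.5 h → overtime 21 h 7 min, regular 37 h 30 min.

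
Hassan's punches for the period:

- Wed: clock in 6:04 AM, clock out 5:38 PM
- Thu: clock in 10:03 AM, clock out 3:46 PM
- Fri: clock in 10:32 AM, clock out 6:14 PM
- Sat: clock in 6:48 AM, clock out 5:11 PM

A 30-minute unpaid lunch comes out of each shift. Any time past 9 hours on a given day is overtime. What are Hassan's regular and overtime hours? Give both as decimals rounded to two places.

Wed: 6:04 AM–5:38 PM = 11 h 34 min; less 30 min break → 11 h 4 min
Thu: 10:03 AM–3:46 PM = 5 h 43 min; less 30 min break → 5 h 13 min
Fri: 10:32 AM–6:14 PM = 7 h 42 min; less 30 min break → 7 h 12 min
Sat: 6:48 AM–5:11 PM = 10 h 23 min; less 30 min break → 9 h 53 min
Wed reg 9 h 0 min / OT 2 h 4 min; Thu reg 5 h 13 min / OT 0 h 0 min; Fri reg 7 h 12 min / OT 0 h 0 min; Sat reg 9 h 0 min / OT 0 h 53 min.
Totals: regular 30 h 25 min, overtime 2 h 57 min.

Regular 30.42 hours, overtime 2.95 hours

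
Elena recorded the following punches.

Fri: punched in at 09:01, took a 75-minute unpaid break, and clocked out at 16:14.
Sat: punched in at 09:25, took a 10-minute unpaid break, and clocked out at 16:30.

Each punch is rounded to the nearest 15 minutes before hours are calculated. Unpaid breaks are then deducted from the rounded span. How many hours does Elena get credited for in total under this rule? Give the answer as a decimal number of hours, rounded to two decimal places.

12.83 hours

Fri: in 09:01→09:00, out 16:14→16:15; 7 h 15 min − 75 min = 6 h 0 min
Sat: in 09:25→09:30, out 16:30→16:30; 7 h 0 min − 10 min = 6 h 50 min
Total credited: 12 h 50 min.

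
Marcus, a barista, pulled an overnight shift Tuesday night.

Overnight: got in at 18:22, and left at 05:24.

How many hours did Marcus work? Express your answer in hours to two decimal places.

11.03 hours

Overnight: 18:22 → midnight = 5 h 38 min; midnight → 05:24 = 5 h 24 min; span 11 h 2 min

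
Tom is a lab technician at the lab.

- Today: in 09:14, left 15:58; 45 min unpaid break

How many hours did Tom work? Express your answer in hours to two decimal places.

5.98 hours

Today: 09:14–15:58 = 6 h 44 min; less 45 min break → 5 h 59 min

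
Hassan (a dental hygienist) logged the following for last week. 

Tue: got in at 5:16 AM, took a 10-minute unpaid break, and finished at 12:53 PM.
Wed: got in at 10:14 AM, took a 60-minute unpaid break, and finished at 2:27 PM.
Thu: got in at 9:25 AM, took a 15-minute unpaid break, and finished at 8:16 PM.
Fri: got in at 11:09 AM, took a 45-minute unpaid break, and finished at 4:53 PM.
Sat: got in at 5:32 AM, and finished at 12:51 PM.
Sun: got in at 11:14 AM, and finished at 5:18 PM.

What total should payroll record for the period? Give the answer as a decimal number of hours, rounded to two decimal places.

Tue: 5:16 AM–12:53 PM = 7 h 37 min; less 10 min break → 7 h 27 min
Wed: 10:14 AM–2:27 PM = 4 h 13 min; less 60 min break → 3 h 13 min
Thu: 9:25 AM–8:16 PM = 10 h 51 min; less 15 min break → 10 h 36 min
Fri: 11:09 AM–4:53 PM = 5 h 44 min; less 45 min break → 4 h 59 min
Sat: 5:32 AM–12:51 PM = 7 h 19 min
Sun: 11:14 AM–5:18 PM = 6 h 4 min
Total: 7 h 27 min + 3 h 13 min + 10 h 36 min + 4 h 59 min + 7 h 19 min + 6 h 4 min = 39 h 38 min.

39.63 hours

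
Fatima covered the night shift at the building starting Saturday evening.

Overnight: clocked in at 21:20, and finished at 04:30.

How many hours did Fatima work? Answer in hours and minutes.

Overnight: 21:20 → midnight = 2 h 40 min; midnight → 04:30 = 4 h 30 min; span 7 h 10 min

7 h 10 min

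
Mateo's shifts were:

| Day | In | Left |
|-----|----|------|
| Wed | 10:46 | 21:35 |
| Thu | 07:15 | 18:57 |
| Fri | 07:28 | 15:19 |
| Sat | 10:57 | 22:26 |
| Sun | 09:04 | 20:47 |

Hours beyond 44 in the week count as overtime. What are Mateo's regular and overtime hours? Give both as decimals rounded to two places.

Wed: 10:46–21:35 = 10 h 49 min
Thu: 07:15–18:57 = 11 h 42 min
Fri: 07:28–15:19 = 7 h 51 min
Sat: 10:57–22:26 = 11 h 29 min
Sun: 09:04–20:47 = 11 h 43 min
Total worked: 53 h 34 min = 53.57 h.
Threshold 44 h → overtime 9 h 34 min, regular 44 h 0 min.

Regular 44.00 hours, overtime 9.57 hours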